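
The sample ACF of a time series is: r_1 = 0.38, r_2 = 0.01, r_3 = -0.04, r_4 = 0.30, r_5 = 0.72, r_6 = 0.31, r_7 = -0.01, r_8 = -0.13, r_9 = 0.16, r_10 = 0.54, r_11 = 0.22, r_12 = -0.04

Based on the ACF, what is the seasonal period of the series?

The largest autocorrelation is r_5 = 0.72, with a weaker echo at lag 10 (0.54); the remaining lags stay at or below 0.38. The elevated value at lag 1 (0.38), dropping to 0.01 at lag 2, reflects decaying short-term dependence rather than seasonality.
The dominant spike at lag 5 indicates a seasonal period of 5.

5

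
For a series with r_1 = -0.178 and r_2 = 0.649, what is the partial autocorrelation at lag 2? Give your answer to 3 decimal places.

φ_{22} = (r_2 − r_1²) / (1 − r_1²)
r_1² = (-0.178)² = 0.031684
Numerator = 0.649 − 0.0317 = 0.6173; denominator = 1 − 0.0317 = 0.9683
φ_{22} = 0.6173 / 0.9683 = 0.638

0.638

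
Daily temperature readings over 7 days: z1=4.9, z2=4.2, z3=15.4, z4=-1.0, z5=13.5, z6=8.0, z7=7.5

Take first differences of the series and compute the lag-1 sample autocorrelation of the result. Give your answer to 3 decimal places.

-0.801

First differences Δz: -0.7, 11.2, -16.4, 14.5, -5.5, -0.5
Mean of differences = 0.4333
Numerator Σ(Δz_t−Δz̄)(Δz_{t+1}−Δz̄) = -508.1544
Denominator Σ(Δz_t−Δz̄)² = 634.5133
r_1(Δz) = -508.1544 / 634.5133 = -0.801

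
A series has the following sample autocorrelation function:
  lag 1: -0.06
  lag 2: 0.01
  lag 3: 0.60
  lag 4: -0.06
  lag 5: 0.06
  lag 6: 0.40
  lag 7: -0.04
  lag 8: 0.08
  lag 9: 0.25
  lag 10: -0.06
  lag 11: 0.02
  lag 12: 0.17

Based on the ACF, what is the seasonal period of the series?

The largest autocorrelation is r_3 = 0.60, with weaker echoes at lags 6 (0.40), 9 (0.25) and 12 (0.17); the remaining lags stay at or below 0.08.
The dominant spike at lag 3 indicates a seasonal period of 3.

3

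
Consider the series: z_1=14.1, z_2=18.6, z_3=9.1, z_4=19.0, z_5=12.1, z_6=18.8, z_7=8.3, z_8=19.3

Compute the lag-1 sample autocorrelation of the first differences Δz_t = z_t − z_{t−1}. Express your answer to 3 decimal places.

First differences Δz: 4.5, -9.5, 9.9, -6.9, 6.7, -10.5, 11.0
Mean of differences = 0.7429
Numerator Σ(Δz_t−Δz̄)(Δz_{t+1}−Δz̄) = -430.0904
Denominator Σ(Δz_t−Δz̄)² = 528.3971
r_1(Δz) = -430.0904 / 528.3971 = -0.814

-0.814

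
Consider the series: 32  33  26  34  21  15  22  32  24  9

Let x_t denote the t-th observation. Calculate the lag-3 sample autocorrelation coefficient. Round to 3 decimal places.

Mean x̄ = (32 + 33 + 26 + 34 + 21 + 15 + 22 + 32 + 24 + 9)/10 = 24.8000
Σ(x_t−x̄)(x_{t+3}−x̄) = (66.2400) + (-31.1600) + (-11.7600) + (-25.7600) + (-27.3600) + (7.8400) + (44.2400) = 22.2800
Denominator Σ(x_t−x̄)² = 625.6000
r_3 = 22.2800 / 625.6000 = 0.036

0.036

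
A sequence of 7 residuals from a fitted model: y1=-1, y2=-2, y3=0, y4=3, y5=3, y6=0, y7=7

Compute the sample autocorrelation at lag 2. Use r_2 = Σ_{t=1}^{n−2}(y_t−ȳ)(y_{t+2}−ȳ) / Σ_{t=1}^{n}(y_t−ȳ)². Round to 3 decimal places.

0.041

Mean ȳ = (-1 − 2 + 0 + 3 + 3 + 0 + 7)/7 = 1.4286
Σ(y_t−ȳ)(y_{t+2}−ȳ) = (3.4694) + (-5.3878) + (-2.2449) + (-2.2449) + (8.7551) = 2.3469
Denominator Σ(y_t−ȳ)² = 57.7143
r_2 = 2.3469 / 57.7143 = 0.041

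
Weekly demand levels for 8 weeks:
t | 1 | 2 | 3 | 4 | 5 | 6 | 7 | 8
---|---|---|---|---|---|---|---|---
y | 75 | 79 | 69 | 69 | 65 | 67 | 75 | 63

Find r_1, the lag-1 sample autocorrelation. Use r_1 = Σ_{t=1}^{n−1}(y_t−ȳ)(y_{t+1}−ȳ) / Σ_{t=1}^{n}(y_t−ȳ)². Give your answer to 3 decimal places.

0.028

Mean ȳ = (75 + 79 + 69 + 69 + 65 + 67 + 75 + 63)/8 = 70.2500
Deviations from mean: 4.7500, 8.7500, -1.2500, -1.2500, -5.2500, -3.2500, 4.7500, -7.2500
Numerator Σ_{t=1}^{7}(y_t−ȳ)(y_{t+1}−ȳ) = 5.9375
Denominator Σ(y_t−ȳ)² = 215.5000
r_1 = 5.9375 / 215.5000 = 0.028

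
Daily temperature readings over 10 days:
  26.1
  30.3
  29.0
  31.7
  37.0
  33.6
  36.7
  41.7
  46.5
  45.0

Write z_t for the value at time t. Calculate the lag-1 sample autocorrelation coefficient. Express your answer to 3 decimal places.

Mean z̄ = (26.1 + 30.3 + 29.0 + 31.7 + 37.0 + 33.6 + 36.7 + 41.7 + 46.5 + 45.0)/10 = 35.7600
Numerator Σ_{t=1}^{9}(z_t−z̄)(z_{t+1}−z̄) = 275.9724
Denominator Σ(z_t−z̄)² = 428.4040
r_1 = 275.9724 / 428.4040 = 0.644

0.644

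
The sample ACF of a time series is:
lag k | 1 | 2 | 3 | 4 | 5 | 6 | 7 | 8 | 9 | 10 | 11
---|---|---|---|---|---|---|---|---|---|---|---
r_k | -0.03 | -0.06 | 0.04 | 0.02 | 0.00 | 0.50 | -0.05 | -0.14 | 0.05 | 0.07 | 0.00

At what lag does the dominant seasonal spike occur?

The largest autocorrelation is r_6 = 0.50; the remaining lags stay at or below 0.07.
The dominant spike at lag 6 indicates a seasonal period of 6.

6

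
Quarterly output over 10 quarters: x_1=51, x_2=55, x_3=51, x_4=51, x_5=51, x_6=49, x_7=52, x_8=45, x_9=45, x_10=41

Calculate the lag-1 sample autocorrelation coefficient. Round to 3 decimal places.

0.429

Mean x̄ = (51 + 55 + 51 + 51 + 51 + 49 + 52 + 45 + 45 + 41)/10 = 49.1000
Numerator Σ_{t=1}^{9}(x_t−x̄)(x_{t+1}−x̄) = 67.2900
Denominator Σ(x_t−x̄)² = 156.9000
r_1 = 67.2900 / 156.9000 = 0.429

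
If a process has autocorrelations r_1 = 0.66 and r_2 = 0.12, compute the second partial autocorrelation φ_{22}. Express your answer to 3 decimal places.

φ_{22} = (r_2 − r_1²) / (1 − r_1²)
r_1² = (0.66)² = 0.4356
Numerator = 0.12 − 0.4356 = -0.3156; denominator = 1 − 0.4356 = 0.5644
φ_{22} = -0.3156 / 0.5644 = -0.559

-0.559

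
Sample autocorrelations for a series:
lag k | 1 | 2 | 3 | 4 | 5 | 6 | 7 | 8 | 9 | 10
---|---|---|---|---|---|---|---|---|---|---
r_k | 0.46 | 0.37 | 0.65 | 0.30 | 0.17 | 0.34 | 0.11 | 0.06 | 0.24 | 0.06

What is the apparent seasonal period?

3

The largest autocorrelation is r_3 = 0.65; the remaining lags stay at or below 0.46. The elevated value at lag 1 (0.46), dropping to 0.37 at lag 2, reflects decaying short-term dependence rather than seasonality.
The dominant spike at lag 3 indicates a seasonal period of 3.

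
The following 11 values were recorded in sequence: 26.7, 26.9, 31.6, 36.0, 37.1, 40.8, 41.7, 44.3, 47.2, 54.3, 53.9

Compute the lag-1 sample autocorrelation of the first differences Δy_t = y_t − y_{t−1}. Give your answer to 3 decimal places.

First differences Δy: 0.2, 4.7, 4.4, 1.1, 3.7, 0.9, 2.6, 2.9, 7.1, -0.4
Mean of differences = 2.7200
Numerator Σ(Δy_t−Δȳ)(Δy_{t+1}−Δȳ) = -20.4364
Denominator Σ(Δy_t−Δȳ)² = 48.9560
r_1(Δy) = -20.4364 / 48.9560 = -0.417

-0.417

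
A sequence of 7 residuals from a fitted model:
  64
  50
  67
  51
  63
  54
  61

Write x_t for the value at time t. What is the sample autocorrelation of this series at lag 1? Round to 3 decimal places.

Mean x̄ = (64 + 50 + 67 + 51 + 63 + 54 + 61)/7 = 58.5714
Numerator Σ_{t=1}^{6}(x_t−x̄)(x_{t+1}−x̄) = -247.4694
Denominator Σ(x_t−x̄)² = 277.7143
r_1 = -247.4694 / 277.7143 = -0.891

-0.891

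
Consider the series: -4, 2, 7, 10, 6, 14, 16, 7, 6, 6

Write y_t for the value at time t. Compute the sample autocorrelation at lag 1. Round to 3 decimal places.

0.378

Mean ȳ = (-4 + 2 + 7 + 10 + 6 + 14 + 16 + 7 + 6 + 6)/10 = 7.0000
Numerator Σ_{t=1}^{9}(y_t−ȳ)(y_{t+1}−ȳ) = 109.0000
Denominator Σ(y_t−ȳ)² = 288.0000
r_1 = 109.0000 / 288.0000 = 0.378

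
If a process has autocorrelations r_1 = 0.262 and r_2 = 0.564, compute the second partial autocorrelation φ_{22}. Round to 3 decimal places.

φ_{22} = (r_2 − r_1²) / (1 − r_1²)
r_1² = (0.262)² = 0.068644
Numerator = 0.564 − 0.0686 = 0.4954; denominator = 1 − 0.0686 = 0.9314
φ_{22} = 0.4954 / 0.9314 = 0.532

0.532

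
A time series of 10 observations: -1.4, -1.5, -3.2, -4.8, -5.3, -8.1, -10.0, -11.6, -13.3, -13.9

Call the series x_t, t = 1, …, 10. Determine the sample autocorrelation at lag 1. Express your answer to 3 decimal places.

Mean x̄ = (-1.4 − 1.5 − 3.2 − 4.8 − 5.3 − 8.1 − 10.0 − 11.6 − 13.3 − 13.9)/10 = -7.3100
Numerator Σ_{t=1}^{9}(x_t−x̄)(x_{t+1}−x̄) = 150.8259
Denominator Σ(x_t−x̄)² = 201.4890
r_1 = 150.8259 / 201.4890 = 0.749

0.749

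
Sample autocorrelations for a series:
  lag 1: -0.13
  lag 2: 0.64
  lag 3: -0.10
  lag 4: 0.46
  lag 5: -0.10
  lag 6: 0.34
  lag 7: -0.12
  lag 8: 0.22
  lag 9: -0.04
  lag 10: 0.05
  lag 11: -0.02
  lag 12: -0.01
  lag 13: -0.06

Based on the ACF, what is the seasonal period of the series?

The largest autocorrelation is r_2 = 0.64, with weaker echoes at lags 4 (0.46), 6 (0.34) and 8 (0.22); the remaining lags stay at or below 0.05.
The dominant spike at lag 2 indicates a seasonal period of 2.

2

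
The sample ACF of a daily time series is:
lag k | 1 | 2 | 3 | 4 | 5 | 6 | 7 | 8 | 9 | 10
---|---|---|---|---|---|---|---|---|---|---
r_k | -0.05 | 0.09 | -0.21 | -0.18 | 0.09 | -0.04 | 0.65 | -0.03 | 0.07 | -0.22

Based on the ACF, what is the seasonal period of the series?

The largest autocorrelation is r_7 = 0.65; the remaining lags stay at or below 0.09.
The dominant spike at lag 7 indicates a seasonal period of 7.

7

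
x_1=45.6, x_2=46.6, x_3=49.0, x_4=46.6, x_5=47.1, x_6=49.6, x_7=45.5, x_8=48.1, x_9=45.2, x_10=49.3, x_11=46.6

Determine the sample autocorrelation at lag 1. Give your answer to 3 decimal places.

Mean x̄ = (45.6 + 46.6 + 49.0 + 46.6 + 47.1 + 49.6 + 45.5 + 48.1 + 45.2 + 49.3 + 46.6)/11 = 47.2000
Numerator Σ_{t=1}^{10}(x_t−x̄)(x_{t+1}−x̄) = -14.2500
Denominator Σ(x_t−x̄)² = 24.7600
r_1 = -14.2500 / 24.7600 = -0.576

-0.576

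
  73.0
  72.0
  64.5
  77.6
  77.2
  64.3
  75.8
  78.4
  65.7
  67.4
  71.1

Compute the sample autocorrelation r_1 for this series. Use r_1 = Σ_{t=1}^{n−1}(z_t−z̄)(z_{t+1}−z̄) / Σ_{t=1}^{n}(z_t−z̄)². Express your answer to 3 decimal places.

Mean z̄ = (73.0 + 72.0 + 64.5 + 77.6 + 77.2 + 64.3 + 75.8 + 78.4 + 65.7 + 67.4 + 71.1)/11 = 71.5455
Numerator Σ_{t=1}^{10}(z_t−z̄)(z_{t+1}−z̄) = -67.5848
Denominator Σ(z_t−z̄)² = 289.7273
r_1 = -67.5848 / 289.7273 = -0.233

-0.233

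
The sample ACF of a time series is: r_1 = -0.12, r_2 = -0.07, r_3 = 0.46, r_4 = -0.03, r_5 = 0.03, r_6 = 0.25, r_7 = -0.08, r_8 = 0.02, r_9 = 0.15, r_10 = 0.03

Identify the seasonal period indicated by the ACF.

The largest autocorrelation is r_3 = 0.46, with weaker echoes at lags 6 (0.25) and 9 (0.15); the remaining lags stay at or below 0.03.
The dominant spike at lag 3 indicates a seasonal period of 3.

3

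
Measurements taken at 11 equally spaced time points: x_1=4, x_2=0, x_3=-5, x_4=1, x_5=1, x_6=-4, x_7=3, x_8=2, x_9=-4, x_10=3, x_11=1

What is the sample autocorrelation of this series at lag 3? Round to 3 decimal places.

Mean x̄ = (4 + 0 − 5 + 1 + 1 − 4 + 3 + 2 − 4 + 3 + 1)/11 = 0.1818
Numerator Σ_{t=1}^{8}(x_t−x̄)(x_{t+3}−x̄) = 55.3554
Denominator Σ(x_t−x̄)² = 97.6364
r_3 = 55.3554 / 97.6364 = 0.567

0.567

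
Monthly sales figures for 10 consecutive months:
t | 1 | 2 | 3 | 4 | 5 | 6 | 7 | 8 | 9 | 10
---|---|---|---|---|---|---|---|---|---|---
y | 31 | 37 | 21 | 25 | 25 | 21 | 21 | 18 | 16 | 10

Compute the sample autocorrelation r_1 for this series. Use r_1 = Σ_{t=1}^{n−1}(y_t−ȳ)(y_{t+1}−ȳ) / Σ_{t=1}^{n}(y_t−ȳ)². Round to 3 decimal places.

0.422

Mean ȳ = (31 + 37 + 21 + 25 + 25 + 21 + 21 + 18 + 16 + 10)/10 = 22.5000
Numerator Σ_{t=1}^{9}(y_t−ȳ)(y_{t+1}−ȳ) = 219.7500
Denominator Σ(y_t−ȳ)² = 520.5000
r_1 = 219.7500 / 520.5000 = 0.422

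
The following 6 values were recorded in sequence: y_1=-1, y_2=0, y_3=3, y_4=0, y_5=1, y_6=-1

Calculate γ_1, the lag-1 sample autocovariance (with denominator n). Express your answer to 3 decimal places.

-0.407

Mean ȳ = (-1 + 0 + 3 + 0 + 1 − 1)/6 = 0.3333
Deviations: -1.3333, -0.3333, 2.6667, -0.3333, 0.6667, -1.3333
Σ_{t=1}^{5}(y_t−ȳ)(y_{t+1}−ȳ) = -2.4444
γ_1 = -2.4444 / 6 = -0.407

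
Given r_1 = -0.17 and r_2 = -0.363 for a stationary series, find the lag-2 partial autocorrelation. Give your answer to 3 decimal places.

-0.404

φ_{22} = (r_2 − r_1²) / (1 − r_1²)
r_1² = (-0.17)² = 0.0289
Numerator = -0.363 − 0.0289 = -0.3919; denominator = 1 − 0.0289 = 0.9711
φ_{22} = -0.3919 / 0.9711 = -0.404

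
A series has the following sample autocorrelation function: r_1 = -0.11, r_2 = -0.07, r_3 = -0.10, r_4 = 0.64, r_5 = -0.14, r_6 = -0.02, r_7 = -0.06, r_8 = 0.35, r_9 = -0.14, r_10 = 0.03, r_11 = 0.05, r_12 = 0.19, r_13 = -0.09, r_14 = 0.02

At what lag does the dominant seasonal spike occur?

The largest autocorrelation is r_4 = 0.64, with weaker echoes at lags 8 (0.35) and 12 (0.19); the remaining lags stay at or below 0.05.
The dominant spike at lag 4 indicates a seasonal period of 4.

4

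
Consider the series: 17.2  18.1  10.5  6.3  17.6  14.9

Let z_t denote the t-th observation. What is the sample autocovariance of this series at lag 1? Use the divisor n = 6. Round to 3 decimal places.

0.263

Mean z̄ = (17.2 + 18.1 + 10.5 + 6.3 + 17.6 + 14.9)/6 = 14.1000
Deviations: 3.1000, 4.0000, -3.6000, -7.8000, 3.5000, 0.8000
Σ_{t=1}^{5}(z_t−z̄)(z_{t+1}−z̄) = 1.5800
γ_1 = 1.5800 / 6 = 0.263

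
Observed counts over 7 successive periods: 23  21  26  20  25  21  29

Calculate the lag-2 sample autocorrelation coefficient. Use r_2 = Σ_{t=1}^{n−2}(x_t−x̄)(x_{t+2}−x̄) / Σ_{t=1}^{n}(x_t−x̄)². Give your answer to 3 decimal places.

0.443

Mean x̄ = (23 + 21 + 26 + 20 + 25 + 21 + 29)/7 = 23.5714
Deviations from mean: -0.5714, -2.5714, 2.4286, -3.5714, 1.4286, -2.5714, 5.4286
Numerator Σ_{t=1}^{5}(x_t−x̄)(x_{t+2}−x̄) = 28.2041
Denominator Σ(x_t−x̄)² = 63.7143
r_2 = 28.2041 / 63.7143 = 0.443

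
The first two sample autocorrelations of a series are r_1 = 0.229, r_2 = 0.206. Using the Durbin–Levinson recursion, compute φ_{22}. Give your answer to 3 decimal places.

φ_{22} = (r_2 − r_1²) / (1 − r_1²)
r_1² = (0.229)² = 0.052441
Numerator = 0.206 − 0.0524 = 0.1536; denominator = 1 − 0.0524 = 0.9476
φ_{22} = 0.1536 / 0.9476 = 0.162

0.162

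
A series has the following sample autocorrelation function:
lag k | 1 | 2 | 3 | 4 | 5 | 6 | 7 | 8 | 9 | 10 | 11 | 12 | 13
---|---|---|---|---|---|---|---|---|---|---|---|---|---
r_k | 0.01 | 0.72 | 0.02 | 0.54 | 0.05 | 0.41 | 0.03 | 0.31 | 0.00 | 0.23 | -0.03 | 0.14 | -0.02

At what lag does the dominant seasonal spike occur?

The largest autocorrelation is r_2 = 0.72, with weaker echoes at lags 4 (0.54), 6 (0.41), 8 (0.31) and 10 (0.23); the remaining lags stay at or below 0.14.
The dominant spike at lag 2 indicates a seasonal period of 2.

2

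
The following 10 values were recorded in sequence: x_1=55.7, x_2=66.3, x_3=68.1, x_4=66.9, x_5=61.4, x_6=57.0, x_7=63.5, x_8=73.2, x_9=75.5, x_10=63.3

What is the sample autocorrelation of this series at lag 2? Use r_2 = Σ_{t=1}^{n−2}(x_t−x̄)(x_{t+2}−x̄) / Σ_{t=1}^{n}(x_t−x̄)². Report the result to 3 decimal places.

Mean x̄ = (55.7 + 66.3 + 68.1 + 66.9 + 61.4 + 57.0 + 63.5 + 73.2 + 75.5 + 63.3)/10 = 65.0900
Numerator Σ_{t=1}^{8}(x_t−x̄)(x_{t+2}−x̄) = -142.6352
Denominator Σ(x_t−x̄)² = 360.9090
r_2 = -142.6352 / 360.9090 = -0.395

-0.395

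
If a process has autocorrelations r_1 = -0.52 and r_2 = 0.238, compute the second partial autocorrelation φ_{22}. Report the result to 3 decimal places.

φ_{22} = (r_2 − r_1²) / (1 − r_1²)
r_1² = (-0.52)² = 0.2704
Numerator = 0.238 − 0.2704 = -0.0324; denominator = 1 − 0.2704 = 0.7296
φ_{22} = -0.0324 / 0.7296 = -0.044

-0.044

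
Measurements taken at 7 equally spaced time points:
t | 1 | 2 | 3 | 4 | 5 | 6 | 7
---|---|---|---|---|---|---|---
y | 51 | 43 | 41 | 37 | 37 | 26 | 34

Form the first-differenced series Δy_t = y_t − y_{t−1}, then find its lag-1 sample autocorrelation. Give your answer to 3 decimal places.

-0.544

First differences Δy: -8, -2, -4, 0, -11, 8
Mean of differences = -2.8333
Numerator Σ(Δy_t−Δȳ)(Δy_{t+1}−Δȳ) = -120.1944
Denominator Σ(Δy_t−Δȳ)² = 220.8333
r_1(Δy) = -120.1944 / 220.8333 = -0.544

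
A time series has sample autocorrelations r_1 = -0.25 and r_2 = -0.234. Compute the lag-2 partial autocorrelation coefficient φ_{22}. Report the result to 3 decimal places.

-0.316

φ_{22} = (r_2 − r_1²) / (1 − r_1²)
r_1² = (-0.25)² = 0.0625
Numerator = -0.234 − 0.0625 = -0.2965; denominator = 1 − 0.0625 = 0.9375
φ_{22} = -0.2965 / 0.9375 = -0.316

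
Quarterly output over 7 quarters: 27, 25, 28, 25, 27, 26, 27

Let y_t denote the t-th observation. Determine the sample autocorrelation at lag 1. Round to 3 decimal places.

-0.857

Mean ȳ = (27 + 25 + 28 + 25 + 27 + 26 + 27)/7 = 26.4286
Σ(y_t−ȳ)(y_{t+1}−ȳ) = (-0.8163) + (-2.2449) + (-2.2449) + (-0.8163) + (-0.2449) + (-0.2449) = -6.6122
Denominator Σ(y_t−ȳ)² = 7.7143
r_1 = -6.6122 / 7.7143 = -0.857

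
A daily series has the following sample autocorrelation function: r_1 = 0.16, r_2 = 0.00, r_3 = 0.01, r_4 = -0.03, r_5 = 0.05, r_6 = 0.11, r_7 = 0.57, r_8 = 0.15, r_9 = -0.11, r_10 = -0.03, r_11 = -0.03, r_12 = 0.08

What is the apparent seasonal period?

7

The largest autocorrelation is r_7 = 0.57; the remaining lags stay at or below 0.16.
The dominant spike at lag 7 indicates a seasonal period of 7.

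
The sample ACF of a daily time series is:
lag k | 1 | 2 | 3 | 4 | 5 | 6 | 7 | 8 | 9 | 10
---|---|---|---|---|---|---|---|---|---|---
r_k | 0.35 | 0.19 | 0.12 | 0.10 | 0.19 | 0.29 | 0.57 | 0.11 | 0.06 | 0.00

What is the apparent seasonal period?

7

The largest autocorrelation is r_7 = 0.57; the remaining lags stay at or below 0.35. The elevated value at lag 1 (0.35), dropping to 0.19 at lag 2, reflects decaying short-term dependence rather than seasonality.
The dominant spike at lag 7 indicates a seasonal period of 7.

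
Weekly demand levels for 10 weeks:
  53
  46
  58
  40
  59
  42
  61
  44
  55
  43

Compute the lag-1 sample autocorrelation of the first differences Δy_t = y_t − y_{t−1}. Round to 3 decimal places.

-0.928

First differences Δy: -7, 12, -18, 19, -17, 19, -17, 11, -12
Mean of differences = -1.1111
Numerator Σ(Δy_t−Δȳ)(Δy_{t+1}−Δȳ) = -1921.2346
Denominator Σ(Δy_t−Δȳ)² = 2070.8889
r_1(Δy) = -1921.2346 / 2070.8889 = -0.928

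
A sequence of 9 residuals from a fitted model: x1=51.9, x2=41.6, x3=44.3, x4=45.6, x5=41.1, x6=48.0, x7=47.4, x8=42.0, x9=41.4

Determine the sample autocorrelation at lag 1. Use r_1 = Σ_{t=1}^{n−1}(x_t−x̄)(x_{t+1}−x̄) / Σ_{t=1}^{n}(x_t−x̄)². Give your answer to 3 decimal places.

Mean x̄ = (51.9 + 41.6 + 44.3 + 45.6 + 41.1 + 48.0 + 47.4 + 42.0 + 41.4)/9 = 44.8111
Numerator Σ_{t=1}^{8}(x_t−x̄)(x_{t+1}−x̄) = -25.7201
Denominator Σ(x_t−x̄)² = 111.6289
r_1 = -25.7201 / 111.6289 = -0.230

-0.230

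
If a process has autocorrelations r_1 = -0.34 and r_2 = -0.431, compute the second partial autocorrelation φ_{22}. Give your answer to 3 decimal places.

φ_{22} = (r_2 − r_1²) / (1 − r_1²)
r_1² = (-0.34)² = 0.1156
Numerator = -0.431 − 0.1156 = -0.5466; denominator = 1 − 0.1156 = 0.8844
φ_{22} = -0.5466 / 0.8844 = -0.618

-0.618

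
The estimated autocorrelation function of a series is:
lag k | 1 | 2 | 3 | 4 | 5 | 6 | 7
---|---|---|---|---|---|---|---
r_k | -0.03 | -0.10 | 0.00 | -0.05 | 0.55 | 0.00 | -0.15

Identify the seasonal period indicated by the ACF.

The largest autocorrelation is r_5 = 0.55; the remaining lags stay at or below 0.00.
The dominant spike at lag 5 indicates a seasonal period of 5.

5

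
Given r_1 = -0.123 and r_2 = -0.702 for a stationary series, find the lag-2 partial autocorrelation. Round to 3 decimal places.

-0.728

φ_{22} = (r_2 − r_1²) / (1 − r_1²)
r_1² = (-0.123)² = 0.015129
Numerator = -0.702 − 0.0151 = -0.7171; denominator = 1 − 0.0151 = 0.9849
φ_{22} = -0.7171 / 0.9849 = -0.728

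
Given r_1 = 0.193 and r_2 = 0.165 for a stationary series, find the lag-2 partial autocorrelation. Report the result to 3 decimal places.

0.133

φ_{22} = (r_2 − r_1²) / (1 − r_1²)
r_1² = (0.193)² = 0.037249
Numerator = 0.165 − 0.0372 = 0.1278; denominator = 1 − 0.0372 = 0.9628
φ_{22} = 0.1278 / 0.9628 = 0.133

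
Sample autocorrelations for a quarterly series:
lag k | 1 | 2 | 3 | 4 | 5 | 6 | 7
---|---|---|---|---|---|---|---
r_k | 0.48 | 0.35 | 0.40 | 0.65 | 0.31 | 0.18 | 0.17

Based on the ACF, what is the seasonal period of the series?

The largest autocorrelation is r_4 = 0.65; the remaining lags stay at or below 0.48. The elevated value at lag 1 (0.48), dropping to 0.35 at lag 2, reflects decaying short-term dependence rather than seasonality.
The dominant spike at lag 4 indicates a seasonal period of 4.

4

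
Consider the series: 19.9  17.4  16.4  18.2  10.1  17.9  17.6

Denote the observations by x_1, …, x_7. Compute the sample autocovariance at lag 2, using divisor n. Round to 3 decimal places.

Mean x̄ = (19.9 + 17.4 + 16.4 + 18.2 + 10.1 + 17.9 + 17.6)/7 = 16.7857
Deviations: 3.1143, 0.6143, -0.3857, 1.4143, -6.6857, 1.1143, 0.8143
Σ_{t=1}^{5}(x_t−x̄)(x_{t+2}−x̄) = -1.6218
γ_2 = -1.6218 / 7 = -0.232

-0.232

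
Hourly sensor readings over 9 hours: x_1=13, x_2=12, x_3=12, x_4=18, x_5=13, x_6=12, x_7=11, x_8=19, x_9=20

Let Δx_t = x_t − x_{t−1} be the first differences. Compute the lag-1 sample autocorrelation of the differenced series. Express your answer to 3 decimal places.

-0.251

First differences Δx: -1, 0, 6, -5, -1, -1, 8, 1
Mean of differences = 0.8750
Numerator Σ(Δx_t−Δx̄)(Δx_{t+1}−Δx̄) = -30.8906
Denominator Σ(Δx_t−Δx̄)² = 122.8750
r_1(Δx) = -30.8906 / 122.8750 = -0.251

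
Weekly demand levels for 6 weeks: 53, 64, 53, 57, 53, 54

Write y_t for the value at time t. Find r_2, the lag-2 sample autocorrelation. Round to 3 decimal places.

Mean ȳ = (53 + 64 + 53 + 57 + 53 + 54)/6 = 55.6667
Σ(y_t−ȳ)(y_{t+2}−ȳ) = (7.1111) + (11.1111) + (7.1111) + (-2.2222) = 23.1111
Denominator Σ(y_t−ȳ)² = 95.3333
r_2 = 23.1111 / 95.3333 = 0.242

0.242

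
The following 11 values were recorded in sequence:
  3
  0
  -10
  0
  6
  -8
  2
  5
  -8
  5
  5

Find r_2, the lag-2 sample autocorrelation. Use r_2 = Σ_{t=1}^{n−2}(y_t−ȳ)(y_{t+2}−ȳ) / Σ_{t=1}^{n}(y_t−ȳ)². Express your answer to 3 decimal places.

-0.423

Mean ȳ = (3 + 0 − 10 + 0 + 6 − 8 + 2 + 5 − 8 + 5 + 5)/11 = 0.0000
Numerator Σ_{t=1}^{9}(y_t−ȳ)(y_{t+2}−ȳ) = -149.0000
Denominator Σ(y_t−ȳ)² = 352.0000
r_2 = -149.0000 / 352.0000 = -0.423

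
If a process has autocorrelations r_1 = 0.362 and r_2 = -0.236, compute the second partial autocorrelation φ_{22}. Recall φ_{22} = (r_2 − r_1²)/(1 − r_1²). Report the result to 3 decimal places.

φ_{22} = (r_2 − r_1²) / (1 − r_1²)
r_1² = (0.362)² = 0.131044
Numerator = -0.236 − 0.1310 = -0.3670; denominator = 1 − 0.1310 = 0.8690
φ_{22} = -0.3670 / 0.8690 = -0.422

-0.422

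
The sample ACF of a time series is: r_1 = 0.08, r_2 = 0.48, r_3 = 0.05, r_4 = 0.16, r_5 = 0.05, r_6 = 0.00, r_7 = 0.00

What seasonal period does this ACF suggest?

The largest autocorrelation is r_2 = 0.48, with a weaker echo at lag 4 (0.16); the remaining lags stay at or below 0.08.
The dominant spike at lag 2 indicates a seasonal period of 2.

2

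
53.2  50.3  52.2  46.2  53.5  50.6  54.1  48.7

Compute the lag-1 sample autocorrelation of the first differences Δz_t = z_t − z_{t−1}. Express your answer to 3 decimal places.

First differences Δz: -2.9, 1.9, -6.0, 7.3, -2.9, 3.5, -5.4
Mean of differences = -0.6429
Numerator Σ(Δz_t−Δz̄)(Δz_{t+1}−Δz̄) = -108.9004
Denominator Σ(Δz_t−Δz̄)² = 148.2371
r_1(Δz) = -108.9004 / 148.2371 = -0.735

-0.735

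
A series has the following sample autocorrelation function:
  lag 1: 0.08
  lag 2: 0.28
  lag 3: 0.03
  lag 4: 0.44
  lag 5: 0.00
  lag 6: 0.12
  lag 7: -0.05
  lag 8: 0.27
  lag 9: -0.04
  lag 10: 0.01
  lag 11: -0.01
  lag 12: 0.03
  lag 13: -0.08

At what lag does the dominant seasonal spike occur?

4

The largest autocorrelation is r_4 = 0.44; the remaining lags stay at or below 0.28.
The dominant spike at lag 4 indicates a seasonal period of 4.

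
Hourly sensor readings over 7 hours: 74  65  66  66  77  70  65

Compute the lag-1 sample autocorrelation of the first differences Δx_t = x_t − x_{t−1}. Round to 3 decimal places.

-0.174

First differences Δx: -9, 1, 0, 11, -7, -5
Mean of differences = -1.5000
Numerator Σ(Δx_t−Δx̄)(Δx_{t+1}−Δx̄) = -45.7500
Denominator Σ(Δx_t−Δx̄)² = 263.5000
r_1(Δx) = -45.7500 / 263.5000 = -0.174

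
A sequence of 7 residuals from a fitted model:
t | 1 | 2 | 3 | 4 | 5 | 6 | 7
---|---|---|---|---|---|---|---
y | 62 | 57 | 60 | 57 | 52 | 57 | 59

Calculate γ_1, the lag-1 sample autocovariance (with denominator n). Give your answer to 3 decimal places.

Mean ȳ = (62 + 57 + 60 + 57 + 52 + 57 + 59)/7 = 57.7143
Deviations: 4.2857, -0.7143, 2.2857, -0.7143, -5.7143, -0.7143, 1.2857
Σ_{t=1}^{6}(y_t−ȳ)(y_{t+1}−ȳ) = 0.9184
γ_1 = 0.9184 / 7 = 0.131

0.131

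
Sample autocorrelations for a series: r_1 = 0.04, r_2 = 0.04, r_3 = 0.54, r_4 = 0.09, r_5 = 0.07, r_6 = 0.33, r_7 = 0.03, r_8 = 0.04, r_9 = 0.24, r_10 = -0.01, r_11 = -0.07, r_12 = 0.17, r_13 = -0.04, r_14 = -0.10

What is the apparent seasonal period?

The largest autocorrelation is r_3 = 0.54, with weaker echoes at lags 6 (0.33), 9 (0.24) and 12 (0.17); the remaining lags stay at or below 0.09.
The dominant spike at lag 3 indicates a seasonal period of 3.

3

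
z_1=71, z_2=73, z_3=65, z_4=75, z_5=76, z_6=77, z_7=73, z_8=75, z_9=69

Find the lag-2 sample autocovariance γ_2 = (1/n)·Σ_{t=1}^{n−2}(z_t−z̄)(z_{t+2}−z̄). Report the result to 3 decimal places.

Mean z̄ = (71 + 73 + 65 + 75 + 76 + 77 + 73 + 75 + 69)/9 = 72.6667
Σ_{t=1}^{7}(z_t−z̄)(z_{t+2}−z̄) = 8.1111
γ_2 = 8.1111 / 9 = 0.901

0.901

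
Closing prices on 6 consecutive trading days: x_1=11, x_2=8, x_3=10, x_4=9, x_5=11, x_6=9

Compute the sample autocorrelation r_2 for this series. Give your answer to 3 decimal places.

0.333

Mean x̄ = (11 + 8 + 10 + 9 + 11 + 9)/6 = 9.6667
Σ(x_t−x̄)(x_{t+2}−x̄) = (0.4444) + (1.1111) + (0.4444) + (0.4444) = 2.4444
Denominator Σ(x_t−x̄)² = 7.3333
r_2 = 2.4444 / 7.3333 = 0.333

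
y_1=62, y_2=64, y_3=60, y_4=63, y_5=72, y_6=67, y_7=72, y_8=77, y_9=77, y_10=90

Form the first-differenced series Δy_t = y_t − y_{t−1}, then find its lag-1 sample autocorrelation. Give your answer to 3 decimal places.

-0.330

First differences Δy: 2, -4, 3, 9, -5, 5, 5, 0, 13
Mean of differences = 3.1111
Numerator Σ(Δy_t−Δȳ)(Δy_{t+1}−Δȳ) = -88.1235
Denominator Σ(Δy_t−Δȳ)² = 266.8889
r_1(Δy) = -88.1235 / 266.8889 = -0.330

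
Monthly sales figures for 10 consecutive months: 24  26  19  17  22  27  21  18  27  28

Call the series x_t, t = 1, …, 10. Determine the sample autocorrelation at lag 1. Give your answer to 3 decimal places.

0.123

Mean x̄ = (24 + 26 + 19 + 17 + 22 + 27 + 21 + 18 + 27 + 28)/10 = 22.9000
Numerator Σ_{t=1}^{9}(x_t−x̄)(x_{t+1}−x̄) = 18.2900
Denominator Σ(x_t−x̄)² = 148.9000
r_1 = 18.2900 / 148.9000 = 0.123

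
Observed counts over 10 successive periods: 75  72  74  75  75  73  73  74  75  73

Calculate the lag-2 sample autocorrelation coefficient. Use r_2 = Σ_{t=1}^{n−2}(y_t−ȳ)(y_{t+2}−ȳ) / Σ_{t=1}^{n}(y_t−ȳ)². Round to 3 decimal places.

Mean ȳ = (75 + 72 + 74 + 75 + 75 + 73 + 73 + 74 + 75 + 73)/10 = 73.9000
Numerator Σ_{t=1}^{8}(y_t−ȳ)(y_{t+2}−ȳ) = -5.0200
Denominator Σ(y_t−ȳ)² = 10.9000
r_2 = -5.0200 / 10.9000 = -0.461

-0.461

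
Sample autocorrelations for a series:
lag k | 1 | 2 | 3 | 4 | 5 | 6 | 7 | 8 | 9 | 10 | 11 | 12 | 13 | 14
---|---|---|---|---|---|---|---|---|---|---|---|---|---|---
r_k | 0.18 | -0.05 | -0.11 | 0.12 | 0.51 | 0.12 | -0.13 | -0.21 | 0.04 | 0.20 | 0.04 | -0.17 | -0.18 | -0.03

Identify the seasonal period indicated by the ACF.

The largest autocorrelation is r_5 = 0.51, with a weaker echo at lag 10 (0.20); the remaining lags stay at or below 0.18.
The dominant spike at lag 5 indicates a seasonal period of 5.

5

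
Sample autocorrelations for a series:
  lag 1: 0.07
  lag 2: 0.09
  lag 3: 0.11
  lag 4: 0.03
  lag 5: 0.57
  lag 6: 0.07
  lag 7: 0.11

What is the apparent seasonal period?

5

The largest autocorrelation is r_5 = 0.57; the remaining lags stay at or below 0.11.
The dominant spike at lag 5 indicates a seasonal period of 5.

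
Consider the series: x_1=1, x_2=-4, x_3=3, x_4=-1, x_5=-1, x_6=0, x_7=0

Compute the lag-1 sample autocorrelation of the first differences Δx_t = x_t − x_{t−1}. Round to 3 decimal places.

First differences Δx: -5, 7, -4, 0, 1, 0
Mean of differences = -0.1667
Numerator Σ(Δx_t−Δx̄)(Δx_{t+1}−Δx̄) = -62.3611
Denominator Σ(Δx_t−Δx̄)² = 90.8333
r_1(Δx) = -62.3611 / 90.8333 = -0.687

-0.687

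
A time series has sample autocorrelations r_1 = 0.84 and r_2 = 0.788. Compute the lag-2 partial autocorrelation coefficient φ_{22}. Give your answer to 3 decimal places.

0.280

φ_{22} = (r_2 − r_1²) / (1 − r_1²)
r_1² = (0.84)² = 0.7056
Numerator = 0.788 − 0.7056 = 0.0824; denominator = 1 − 0.7056 = 0.2944
φ_{22} = 0.0824 / 0.2944 = 0.280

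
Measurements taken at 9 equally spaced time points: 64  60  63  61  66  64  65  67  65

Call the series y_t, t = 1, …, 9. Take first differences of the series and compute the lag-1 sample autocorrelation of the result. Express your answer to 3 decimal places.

First differences Δy: -4, 3, -2, 5, -2, 1, 2, -2
Mean of differences = 0.1250
Numerator Σ(Δy_t−Δȳ)(Δy_{t+1}−Δȳ) = -42.8906
Denominator Σ(Δy_t−Δȳ)² = 66.8750
r_1(Δy) = -42.8906 / 66.8750 = -0.641

-0.641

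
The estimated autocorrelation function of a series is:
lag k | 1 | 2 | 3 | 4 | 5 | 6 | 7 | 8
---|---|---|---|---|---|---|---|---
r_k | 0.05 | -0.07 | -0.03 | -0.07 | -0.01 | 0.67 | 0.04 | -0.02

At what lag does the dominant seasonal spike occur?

The largest autocorrelation is r_6 = 0.67; the remaining lags stay at or below 0.05.
The dominant spike at lag 6 indicates a seasonal period of 6.

6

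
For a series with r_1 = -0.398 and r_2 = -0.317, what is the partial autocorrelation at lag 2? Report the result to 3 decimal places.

-0.565

φ_{22} = (r_2 − r_1²) / (1 − r_1²)
r_1² = (-0.398)² = 0.158404
Numerator = -0.317 − 0.1584 = -0.4754; denominator = 1 − 0.1584 = 0.8416
φ_{22} = -0.4754 / 0.8416 = -0.565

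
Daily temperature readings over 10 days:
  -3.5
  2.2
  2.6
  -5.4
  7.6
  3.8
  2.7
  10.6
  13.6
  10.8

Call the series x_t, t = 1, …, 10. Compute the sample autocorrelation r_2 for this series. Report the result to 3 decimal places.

Mean x̄ = (-3.5 + 2.2 + 2.6 − 5.4 + 7.6 + 3.8 + 2.7 + 10.6 + 13.6 + 10.8)/10 = 4.5000
Numerator Σ_{t=1}^{8}(x_t−x̄)(x_{t+2}−x̄) = 51.2100
Denominator Σ(x_t−x̄)² = 343.9600
r_2 = 51.2100 / 343.9600 = 0.149

0.149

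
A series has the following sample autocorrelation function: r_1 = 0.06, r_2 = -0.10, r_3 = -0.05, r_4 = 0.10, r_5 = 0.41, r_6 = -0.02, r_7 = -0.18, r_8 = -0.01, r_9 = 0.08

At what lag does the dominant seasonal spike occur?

The largest autocorrelation is r_5 = 0.41; the remaining lags stay at or below 0.10.
The dominant spike at lag 5 indicates a seasonal period of 5.

5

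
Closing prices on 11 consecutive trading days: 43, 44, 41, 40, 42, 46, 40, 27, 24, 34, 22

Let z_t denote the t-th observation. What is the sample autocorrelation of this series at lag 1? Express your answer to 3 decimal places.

Mean z̄ = (43 + 44 + 41 + 40 + 42 + 46 + 40 + 27 + 24 + 34 + 22)/11 = 36.6364
Numerator Σ_{t=1}^{10}(z_t−z̄)(z_{t+1}−z̄) = 354.6860
Denominator Σ(z_t−z̄)² = 726.5455
r_1 = 354.6860 / 726.5455 = 0.488

0.488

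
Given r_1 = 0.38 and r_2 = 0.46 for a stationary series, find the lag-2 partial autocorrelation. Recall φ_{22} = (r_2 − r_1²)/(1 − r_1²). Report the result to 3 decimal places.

0.369

φ_{22} = (r_2 − r_1²) / (1 − r_1²)
r_1² = (0.38)² = 0.1444
Numerator = 0.46 − 0.1444 = 0.3156; denominator = 1 − 0.1444 = 0.8556
φ_{22} = 0.3156 / 0.8556 = 0.369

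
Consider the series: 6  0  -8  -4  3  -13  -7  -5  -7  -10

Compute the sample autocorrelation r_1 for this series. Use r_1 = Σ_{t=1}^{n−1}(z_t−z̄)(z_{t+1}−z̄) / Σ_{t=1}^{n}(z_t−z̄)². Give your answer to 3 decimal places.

0.023

Mean z̄ = (6 + 0 − 8 − 4 + 3 − 13 − 7 − 5 − 7 − 10)/10 = -4.5000
Numerator Σ_{t=1}^{9}(z_t−z̄)(z_{t+1}−z̄) = 7.2500
Denominator Σ(z_t−z̄)² = 314.5000
r_1 = 7.2500 / 314.5000 = 0.023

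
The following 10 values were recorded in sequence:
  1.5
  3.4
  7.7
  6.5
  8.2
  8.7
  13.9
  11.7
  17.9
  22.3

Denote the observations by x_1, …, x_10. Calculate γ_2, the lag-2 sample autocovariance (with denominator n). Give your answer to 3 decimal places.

9.436

Mean x̄ = (1.5 + 3.4 + 7.7 + 6.5 + 8.2 + 8.7 + 13.9 + 11.7 + 17.9 + 22.3)/10 = 10.1800
Σ_{t=1}^{8}(x_t−x̄)(x_{t+2}−x̄) = 94.3592
γ_2 = 94.3592 / 10 = 9.436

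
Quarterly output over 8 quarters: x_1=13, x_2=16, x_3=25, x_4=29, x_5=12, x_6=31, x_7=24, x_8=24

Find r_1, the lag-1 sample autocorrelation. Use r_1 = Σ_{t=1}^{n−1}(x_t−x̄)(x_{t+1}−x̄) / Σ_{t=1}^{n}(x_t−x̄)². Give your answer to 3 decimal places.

Mean x̄ = (13 + 16 + 25 + 29 + 12 + 31 + 24 + 24)/8 = 21.7500
Σ(x_t−x̄)(x_{t+1}−x̄) = (50.3125) + (-18.6875) + (23.5625) + (-70.6875) + (-90.1875) + (20.8125) + (5.0625) = -79.8125
Denominator Σ(x_t−x̄)² = 363.5000
r_1 = -79.8125 / 363.5000 = -0.220

-0.220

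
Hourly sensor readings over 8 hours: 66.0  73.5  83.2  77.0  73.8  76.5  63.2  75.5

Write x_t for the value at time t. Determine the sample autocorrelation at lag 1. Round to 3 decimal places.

Mean x̄ = (66.0 + 73.5 + 83.2 + 77.0 + 73.8 + 76.5 + 63.2 + 75.5)/8 = 73.5875
Σ(x_t−x̄)(x_{t+1}−x̄) = (0.6639) + (-0.8411) + (32.8027) + (0.7252) + (0.6189) + (-30.2536) + (-19.8661) = -16.1502
Denominator Σ(x_t−x̄)² = 281.7088
r_1 = -16.1502 / 281.7088 = -0.057

-0.057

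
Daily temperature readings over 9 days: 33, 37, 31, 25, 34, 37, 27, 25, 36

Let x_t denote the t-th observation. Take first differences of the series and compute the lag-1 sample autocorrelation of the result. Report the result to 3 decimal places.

First differences Δx: 4, -6, -6, 9, 3, -10, -2, 11
Mean of differences = 0.3750
Numerator Σ(Δx_t−Δx̄)(Δx_{t+1}−Δx̄) = -42.6406
Denominator Σ(Δx_t−Δx̄)² = 401.8750
r_1(Δx) = -42.6406 / 401.8750 = -0.106

-0.106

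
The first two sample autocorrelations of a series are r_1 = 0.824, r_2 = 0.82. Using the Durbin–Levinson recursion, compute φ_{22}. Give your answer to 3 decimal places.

0.439

φ_{22} = (r_2 − r_1²) / (1 − r_1²)
r_1² = (0.824)² = 0.678976
Numerator = 0.82 − 0.6790 = 0.1410; denominator = 1 − 0.6790 = 0.3210
φ_{22} = 0.1410 / 0.3210 = 0.439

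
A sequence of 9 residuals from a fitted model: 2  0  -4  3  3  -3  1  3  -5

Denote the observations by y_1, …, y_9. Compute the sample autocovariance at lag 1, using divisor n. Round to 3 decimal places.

-3.000

Mean ȳ = (2 + 0 − 4 + 3 + 3 − 3 + 1 + 3 − 5)/9 = 0.0000
Σ_{t=1}^{8}(y_t−ȳ)(y_{t+1}−ȳ) = -27.0000
γ_1 = -27.0000 / 9 = -3.000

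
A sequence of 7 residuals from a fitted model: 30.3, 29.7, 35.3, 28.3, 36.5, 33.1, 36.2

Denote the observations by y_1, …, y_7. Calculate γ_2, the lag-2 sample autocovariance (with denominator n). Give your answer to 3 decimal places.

4.032

Mean ȳ = (30.3 + 29.7 + 35.3 + 28.3 + 36.5 + 33.1 + 36.2)/7 = 32.7714
Σ_{t=1}^{5}(y_t−ȳ)(y_{t+2}−ȳ) = 28.2269
γ_2 = 28.2269 / 7 = 4.032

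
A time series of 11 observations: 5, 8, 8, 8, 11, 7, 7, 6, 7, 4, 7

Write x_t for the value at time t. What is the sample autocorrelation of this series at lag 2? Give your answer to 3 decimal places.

Mean x̄ = (5 + 8 + 8 + 8 + 11 + 7 + 7 + 6 + 7 + 4 + 7)/11 = 7.0909
Numerator Σ_{t=1}^{9}(x_t−x̄)(x_{t+2}−x̄) = 5.5289
Denominator Σ(x_t−x̄)² = 32.9091
r_2 = 5.5289 / 32.9091 = 0.168

0.168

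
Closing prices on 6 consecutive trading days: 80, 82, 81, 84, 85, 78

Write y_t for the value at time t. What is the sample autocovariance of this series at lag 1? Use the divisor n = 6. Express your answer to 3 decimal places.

-1.130

Mean ȳ = (80 + 82 + 81 + 84 + 85 + 78)/6 = 81.6667
Deviations: -1.6667, 0.3333, -0.6667, 2.3333, 3.3333, -3.6667
Σ_{t=1}^{5}(y_t−ȳ)(y_{t+1}−ȳ) = -6.7778
γ_1 = -6.7778 / 6 = -1.130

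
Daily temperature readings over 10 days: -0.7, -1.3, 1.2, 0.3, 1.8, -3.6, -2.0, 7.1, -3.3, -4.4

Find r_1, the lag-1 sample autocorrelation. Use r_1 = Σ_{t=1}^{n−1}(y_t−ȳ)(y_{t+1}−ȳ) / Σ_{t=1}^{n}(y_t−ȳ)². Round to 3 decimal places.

Mean ȳ = (-0.7 − 1.3 + 1.2 + 0.3 + 1.8 − 3.6 − 2.0 + 7.1 − 3.3 − 4.4)/10 = -0.4900
Numerator Σ_{t=1}^{9}(y_t−ȳ)(y_{t+1}−ȳ) = -22.2821
Denominator Σ(y_t−ȳ)² = 102.1690
r_1 = -22.2821 / 102.1690 = -0.218

-0.218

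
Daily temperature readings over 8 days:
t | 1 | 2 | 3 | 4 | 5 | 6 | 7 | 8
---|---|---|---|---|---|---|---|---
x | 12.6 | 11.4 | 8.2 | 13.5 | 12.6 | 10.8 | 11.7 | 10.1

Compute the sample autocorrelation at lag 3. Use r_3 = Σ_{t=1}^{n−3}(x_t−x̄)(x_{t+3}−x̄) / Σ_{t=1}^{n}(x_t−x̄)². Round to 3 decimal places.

0.185

Mean x̄ = (12.6 + 11.4 + 8.2 + 13.5 + 12.6 + 10.8 + 11.7 + 10.1)/8 = 11.3625
Deviations from mean: 1.2375, 0.0375, -3.1625, 2.1375, 1.2375, -0.5625, 0.3375, -1.2625
Σ(x_t−x̄)(x_{t+3}−x̄) = (2.6452) + (0.0464) + (1.7789) + (0.7214) + (-1.5623) = 3.6295
Denominator Σ(x_t−x̄)² = 19.6588
r_3 = 3.6295 / 19.6588 = 0.185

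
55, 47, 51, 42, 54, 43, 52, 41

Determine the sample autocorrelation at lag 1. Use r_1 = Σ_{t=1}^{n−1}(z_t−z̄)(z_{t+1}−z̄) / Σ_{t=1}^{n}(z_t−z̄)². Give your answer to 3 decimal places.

Mean z̄ = (55 + 47 + 51 + 42 + 54 + 43 + 52 + 41)/8 = 48.1250
Σ(z_t−z̄)(z_{t+1}−z̄) = (-7.7344) + (-3.2344) + (-17.6094) + (-35.9844) + (-30.1094) + (-19.8594) + (-27.6094) = -142.1406
Denominator Σ(z_t−z̄)² = 220.8750
r_1 = -142.1406 / 220.8750 = -0.644

-0.644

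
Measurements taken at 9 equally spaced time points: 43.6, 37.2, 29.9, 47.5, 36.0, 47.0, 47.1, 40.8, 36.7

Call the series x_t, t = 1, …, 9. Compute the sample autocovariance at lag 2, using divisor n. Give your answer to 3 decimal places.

-1.817

Mean x̄ = (43.6 + 37.2 + 29.9 + 47.5 + 36.0 + 47.0 + 47.1 + 40.8 + 36.7)/9 = 40.6444
Σ_{t=1}^{7}(x_t−x̄)(x_{t+2}−x̄) = -16.3540
γ_2 = -16.3540 / 9 = -1.817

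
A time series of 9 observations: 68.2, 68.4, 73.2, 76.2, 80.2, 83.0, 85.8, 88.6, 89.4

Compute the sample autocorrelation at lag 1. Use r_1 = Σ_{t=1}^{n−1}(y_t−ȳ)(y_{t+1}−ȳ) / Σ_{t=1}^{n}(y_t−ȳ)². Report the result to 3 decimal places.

0.722

Mean ȳ = (68.2 + 68.4 + 73.2 + 76.2 + 80.2 + 83.0 + 85.8 + 88.6 + 89.4)/9 = 79.2222
Numerator Σ_{t=1}^{8}(y_t−ȳ)(y_{t+1}−ȳ) = 385.3773
Denominator Σ(y_t−ȳ)² = 534.0356
r_1 = 385.3773 / 534.0356 = 0.722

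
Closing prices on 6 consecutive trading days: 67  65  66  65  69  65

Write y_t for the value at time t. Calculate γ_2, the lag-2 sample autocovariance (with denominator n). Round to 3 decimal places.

0.352

Mean ȳ = (67 + 65 + 66 + 65 + 69 + 65)/6 = 66.1667
Σ_{t=1}^{4}(y_t−ȳ)(y_{t+2}−ȳ) = 2.1111
γ_2 = 2.1111 / 6 = 0.352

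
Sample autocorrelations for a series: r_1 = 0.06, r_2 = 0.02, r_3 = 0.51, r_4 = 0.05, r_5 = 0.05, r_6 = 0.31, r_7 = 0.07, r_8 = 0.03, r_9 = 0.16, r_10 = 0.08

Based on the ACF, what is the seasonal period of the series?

The largest autocorrelation is r_3 = 0.51, with weaker echoes at lags 6 (0.31) and 9 (0.16); the remaining lags stay at or below 0.08.
The dominant spike at lag 3 indicates a seasonal period of 3.

3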